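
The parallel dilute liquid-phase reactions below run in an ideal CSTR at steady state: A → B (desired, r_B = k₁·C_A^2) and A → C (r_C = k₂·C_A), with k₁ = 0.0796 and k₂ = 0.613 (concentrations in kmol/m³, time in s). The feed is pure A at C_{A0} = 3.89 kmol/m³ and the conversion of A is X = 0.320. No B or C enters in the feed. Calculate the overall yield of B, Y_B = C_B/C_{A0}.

0.0818

Exit C_A = C_{A0}(1−X) = 3.89×0.680 = 2.645 kmol/m³.
Rates in a CSTR are evaluated at the outlet concentration: r_B = 0.0796×2.645^2 = 0.5570, r_C = 0.613×2.645 = 1.622.
Fraction of consumed A going to B: r_B/(r_B+r_C) = 0.2557.
C_B = 0.2557·C_{A0}·X = 0.2557×3.89×0.320 = 0.318 kmol/m³; Y_B = C_B/C_{A0} = 0.0818.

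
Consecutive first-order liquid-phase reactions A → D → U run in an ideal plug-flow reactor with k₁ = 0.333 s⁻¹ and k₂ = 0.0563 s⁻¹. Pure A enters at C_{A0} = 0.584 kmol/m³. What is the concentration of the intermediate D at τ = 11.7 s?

0.349 kmol/m³

Solving the coupled first-order balances gives C_D(τ) = [k₁/(k₂−k₁)]·C_{A0}·(e^(−k₁τ) − e^(−k₂τ)).
e^(−k₁τ) = e^(−0.333×11.7) = e^(−3.896) = 0.02032; e^(−k₂τ) = e^(−0.6587) = 0.5175.
C_D = 0.333×0.584/(0.0563−0.333) × (0.02032−0.5175) = (-0.7028)×(-0.4972) = 0.3494 kmol/m³.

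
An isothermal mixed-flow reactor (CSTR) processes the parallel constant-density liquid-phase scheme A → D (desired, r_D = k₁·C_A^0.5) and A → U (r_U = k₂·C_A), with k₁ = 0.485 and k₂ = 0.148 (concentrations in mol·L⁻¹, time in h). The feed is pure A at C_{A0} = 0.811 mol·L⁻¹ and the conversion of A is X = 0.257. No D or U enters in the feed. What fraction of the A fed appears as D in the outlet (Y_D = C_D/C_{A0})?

0.208

Exit C_A = C_{A0}(1−X) = 0.811×0.743 = 0.6026 mol·L⁻¹.
A CSTR operates uniformly at the exit composition, giving r_D = 0.3765 and r_U = 0.08918 (each k·C_A^n at C_A = 0.6026).
Fraction of consumed A going to D: r_D/(r_D+r_U) = 0.8085.
C_D = 0.8085·C_{A0}·X = 0.8085×0.811×0.257 = 0.169 mol·L⁻¹; Y_D = C_D/C_{A0} = 0.208.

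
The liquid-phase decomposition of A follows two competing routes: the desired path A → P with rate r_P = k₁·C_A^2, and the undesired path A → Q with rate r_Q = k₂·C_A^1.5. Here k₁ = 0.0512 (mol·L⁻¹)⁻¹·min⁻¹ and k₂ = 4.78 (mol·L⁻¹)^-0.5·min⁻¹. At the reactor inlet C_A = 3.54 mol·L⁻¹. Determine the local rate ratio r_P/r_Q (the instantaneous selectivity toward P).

0.0202

S_{P/Q} = r_P/r_Q = (k₁·C_A^2)/(k₂·C_A^1.5) = (k₁/k₂)·C_A^0.5.
= (0.0512×3.540^2) / (4.78×3.540^1.5) = 0.6416/31.84 = 0.0202.
Since the desired path is higher order in A, keeping C_A high (PFR or concentrated feed) favours P.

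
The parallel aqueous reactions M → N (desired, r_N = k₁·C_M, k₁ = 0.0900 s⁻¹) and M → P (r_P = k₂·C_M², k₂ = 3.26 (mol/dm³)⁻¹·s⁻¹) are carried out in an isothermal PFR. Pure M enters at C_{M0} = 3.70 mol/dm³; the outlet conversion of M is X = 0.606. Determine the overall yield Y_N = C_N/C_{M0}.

0.00687

C_M = C_{M0}(1−X) = 1.458 mol/dm³.
Along a PFR/batch, dC_N/dC_M = −r_N/(r_N+r_P) = −k₁/(k₁+k₂·C_M).
Integrating from C_{M0} to C_M: C_N = (0.0900/3.26)·ln[(0.0900+3.26·3.70)/(0.0900+3.26·1.46)] = 0.02761·ln(12.15/4.842) = 0.02540 mol/dm³.
Y_N = C_N/C_{M0} = 0.02540/3.70 = 0.00687.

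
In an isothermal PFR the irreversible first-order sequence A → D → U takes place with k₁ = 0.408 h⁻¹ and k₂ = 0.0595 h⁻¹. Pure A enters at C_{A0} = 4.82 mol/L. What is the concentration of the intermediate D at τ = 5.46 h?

For first-order series with pure A initially, C_D(τ) = k₁C_{A0}/(k₂−k₁)·(e^(−k₁τ) − e^(−k₂τ)).
e^(−k₁τ) = e^(−0.408×5.46) = e^(−2.228) = 0.1078; e^(−k₂τ) = e^(−0.3249) = 0.7226.
C_D = 0.408×4.82/(0.0595−0.408) × (0.1078−0.7226) = (-5.643)×(-0.6148) = 3.470 mol/L.

3.47 mol/L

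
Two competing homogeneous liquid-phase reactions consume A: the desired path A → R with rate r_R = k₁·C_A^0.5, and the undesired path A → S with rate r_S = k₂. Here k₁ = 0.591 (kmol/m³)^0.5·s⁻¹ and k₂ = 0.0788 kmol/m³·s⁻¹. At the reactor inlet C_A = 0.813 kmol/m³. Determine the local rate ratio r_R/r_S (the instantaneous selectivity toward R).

6.76

S_{R/S} = r_R/r_S = (k₁·C_A^0.5)/(k₂) = (k₁/k₂)·C_A^0.5.
= (0.591×0.8130^0.5) / (0.0788) = 0.5329/0.07880 = 6.76.
Since the desired path is higher order in A, keeping C_A high (PFR or concentrated feed) favours R.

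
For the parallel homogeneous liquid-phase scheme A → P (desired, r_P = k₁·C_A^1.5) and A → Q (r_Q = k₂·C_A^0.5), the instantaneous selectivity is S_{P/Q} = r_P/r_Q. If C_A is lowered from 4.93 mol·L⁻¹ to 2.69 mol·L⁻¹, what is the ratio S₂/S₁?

S_{P/Q} = (k₁/k₂)·C_A, so S₂/S₁ = (C_{A,2}/C_{A,1}).
= 2.69/4.93 = 0.546.

0.546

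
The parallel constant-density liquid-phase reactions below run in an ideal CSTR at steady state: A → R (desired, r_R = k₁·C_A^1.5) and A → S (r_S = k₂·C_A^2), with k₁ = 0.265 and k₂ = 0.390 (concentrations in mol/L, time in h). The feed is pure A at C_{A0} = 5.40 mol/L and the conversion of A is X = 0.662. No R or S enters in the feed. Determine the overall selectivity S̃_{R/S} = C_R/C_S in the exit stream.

Exit C_A = C_{A0}(1−X) = 5.40×0.338 = 1.825 mol/L.
In a CSTR the entire volume is at exit conditions, so r_R = 0.265×1.825^1.5 = 0.6534 and r_S = 0.390×1.825^2 = 1.299.
Overall selectivity = C_R/C_S = r_Rτ/(r_Sτ) = r_R/r_S = 0.503.

0.503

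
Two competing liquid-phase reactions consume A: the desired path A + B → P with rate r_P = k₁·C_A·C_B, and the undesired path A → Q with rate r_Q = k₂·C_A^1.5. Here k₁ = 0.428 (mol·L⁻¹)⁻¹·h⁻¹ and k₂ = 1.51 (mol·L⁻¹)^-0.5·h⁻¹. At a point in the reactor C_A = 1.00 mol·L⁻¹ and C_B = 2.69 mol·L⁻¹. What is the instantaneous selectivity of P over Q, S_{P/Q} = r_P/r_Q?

S_{P/Q} = r_P/r_Q = (k₁·C_A·C_B)/(k₂·C_A^1.5) = (k₁/k₂)·C_A^-0.5·C_B.
= (0.428×1.000×2.690) / (1.51×1.000^1.5) = 1.151/1.510 = 0.762.

0.762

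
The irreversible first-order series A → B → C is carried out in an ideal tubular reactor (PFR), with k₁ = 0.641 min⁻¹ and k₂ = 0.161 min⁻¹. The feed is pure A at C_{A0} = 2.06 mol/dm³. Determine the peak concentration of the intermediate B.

At the optimum, C_{B,max}/C_{A0} = (k₁/k₂)^[k₂/(k₂−k₁)].
= (0.641/0.161)^(0.161/(0.161−0.641)) = (3.981)^(-0.3354) = 0.6291.
C_{B,max} = 0.6291×2.06 = 1.30 mol/dm³.

1.30 mol/dm³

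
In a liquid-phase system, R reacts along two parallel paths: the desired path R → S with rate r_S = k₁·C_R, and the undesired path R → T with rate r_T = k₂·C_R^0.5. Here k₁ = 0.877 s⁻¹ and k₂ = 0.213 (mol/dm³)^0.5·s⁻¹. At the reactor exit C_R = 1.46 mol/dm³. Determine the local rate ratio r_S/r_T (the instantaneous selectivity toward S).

4.98

S_{S/T} = r_S/r_T = (k₁·C_R)/(k₂·C_R^0.5) = (k₁/k₂)·C_R^0.5.
= (0.877×1.460) / (0.213×1.460^0.5) = 1.280/0.2574 = 4.98.
Since the desired path is higher order in R, keeping C_R high (PFR or concentrated feed) favours S.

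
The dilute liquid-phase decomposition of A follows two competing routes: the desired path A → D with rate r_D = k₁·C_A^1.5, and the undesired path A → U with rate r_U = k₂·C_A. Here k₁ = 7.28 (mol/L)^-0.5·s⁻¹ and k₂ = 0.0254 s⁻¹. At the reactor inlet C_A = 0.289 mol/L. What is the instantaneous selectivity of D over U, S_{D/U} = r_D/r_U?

S_{D/U} = r_D/r_U = (k₁·C_A^1.5)/(k₂·C_A) = (k₁/k₂)·C_A^0.5.
= (7.28×0.2890^1.5) / (0.0254×0.2890) = 1.131/0.007341 = 154.
Since the desired path is higher order in A, keeping C_A high (PFR or concentrated feed) favours D.

154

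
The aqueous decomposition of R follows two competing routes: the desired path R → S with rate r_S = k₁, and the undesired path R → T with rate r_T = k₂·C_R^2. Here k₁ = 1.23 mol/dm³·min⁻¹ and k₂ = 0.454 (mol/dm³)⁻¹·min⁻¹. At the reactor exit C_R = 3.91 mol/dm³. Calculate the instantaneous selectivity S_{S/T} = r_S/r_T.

S_{S/T} = r_S/r_T = (k₁)/(k₂·C_R^2) = (k₁/k₂)·C_R^-2.
= (1.23) / (0.454×3.910^2) = 1.230/6.941 = 0.177.

0.177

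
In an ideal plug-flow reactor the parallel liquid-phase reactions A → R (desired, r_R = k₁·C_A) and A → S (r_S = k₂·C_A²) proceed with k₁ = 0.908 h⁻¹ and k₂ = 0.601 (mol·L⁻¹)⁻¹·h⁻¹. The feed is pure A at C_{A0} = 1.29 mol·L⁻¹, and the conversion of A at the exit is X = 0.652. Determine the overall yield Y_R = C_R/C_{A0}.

C_A = C_{A0}(1−X) = 0.4489 mol·L⁻¹.
Along a PFR/batch, dC_R/dC_A = −r_R/(r_R+r_S) = −k₁/(k₁+k₂·C_A).
Integrating from C_{A0} to C_A: C_R = (0.908/0.601)·ln[(0.908+0.601·1.29)/(0.908+0.601·0.449)] = 1.511·ln(1.683/1.178) = 0.5395 mol·L⁻¹.
Y_R = C_R/C_{A0} = 0.5395/1.29 = 0.418.

0.418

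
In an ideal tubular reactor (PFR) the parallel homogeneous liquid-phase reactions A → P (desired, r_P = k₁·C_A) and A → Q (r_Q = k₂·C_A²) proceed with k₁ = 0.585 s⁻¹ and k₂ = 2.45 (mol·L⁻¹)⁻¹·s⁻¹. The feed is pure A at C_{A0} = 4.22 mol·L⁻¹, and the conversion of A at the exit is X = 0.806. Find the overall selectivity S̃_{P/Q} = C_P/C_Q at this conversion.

0.112

C_A = C_{A0}(1−X) = 0.8187 mol·L⁻¹.
Along a PFR/batch, dC_P/dC_A = −r_P/(r_P+r_Q) = −k₁/(k₁+k₂·C_A).
Integrating from C_{A0} to C_A: C_P = (0.585/2.45)·ln[(0.585+2.45·4.22)/(0.585+2.45·0.819)] = 0.2388·ln(10.92/2.591) = 0.3436 mol·L⁻¹.
C_Q = (C_{A0}−C_A)−C_P = 3.058 mol·L⁻¹; S̃_{P/Q} = 0.3436/3.058 = 0.112.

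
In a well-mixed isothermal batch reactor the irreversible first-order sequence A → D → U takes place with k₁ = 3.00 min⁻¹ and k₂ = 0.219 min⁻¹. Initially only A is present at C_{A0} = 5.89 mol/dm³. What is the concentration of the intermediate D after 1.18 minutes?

For first-order series with pure A initially, C_D(t) = k₁C_{A0}/(k₂−k₁)·(e^(−k₁t) − e^(−k₂t)).
e^(−k₁t) = e^(−3.00×1.18) = e^(−3.540) = 0.02901; e^(−k₂t) = e^(−0.2584) = 0.7723.
C_D = 3.00×5.89/(0.219−3.00) × (0.02901−0.7723) = (-6.354)×(-0.7433) = 4.723 mol/dm³.

4.72 mol/dm³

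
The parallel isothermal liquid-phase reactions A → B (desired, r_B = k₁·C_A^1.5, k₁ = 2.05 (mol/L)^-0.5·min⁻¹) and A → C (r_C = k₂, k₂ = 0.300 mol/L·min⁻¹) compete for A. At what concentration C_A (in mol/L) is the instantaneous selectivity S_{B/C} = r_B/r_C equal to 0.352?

0.138 mol/L

S_{B/C} = (k₁/k₂)·C_A^1.5 ⇒ C_A = (S·k₂/k₁)^(1/1.5).
= (0.352×0.300/2.05)^(0.6667) = (0.05151)^(0.6667) = 0.138 mol/L.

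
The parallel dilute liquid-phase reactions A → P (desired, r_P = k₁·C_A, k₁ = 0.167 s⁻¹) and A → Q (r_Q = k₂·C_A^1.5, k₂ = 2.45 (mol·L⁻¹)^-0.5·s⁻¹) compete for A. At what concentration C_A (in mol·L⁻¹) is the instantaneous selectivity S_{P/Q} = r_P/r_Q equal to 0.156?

0.191 mol·L⁻¹

S_{P/Q} = (k₁/k₂)·C_A^-0.5 ⇒ C_A = (S·k₂/k₁)^(-2).
= (0.156×2.45/0.167)^(-2) = (2.289)^(-2) = 0.191 mol·L⁻¹.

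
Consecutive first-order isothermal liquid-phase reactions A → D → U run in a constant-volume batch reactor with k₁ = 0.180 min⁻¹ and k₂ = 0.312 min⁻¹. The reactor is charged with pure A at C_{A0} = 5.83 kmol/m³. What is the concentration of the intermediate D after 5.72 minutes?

1.50 kmol/m³

The intermediate concentration in a first-order A→B→C sequence is C_D = k₁C_{A0}(e^(−k₁t) − e^(−k₂t))/(k₂−k₁).
e^(−k₁t) = e^(−0.180×5.72) = e^(−1.030) = 0.3571; e^(−k₂t) = e^(−1.785) = 0.1679.
C_D = 0.180×5.83/(0.312−0.180) × (0.3571−0.1679) = 7.950×0.1893 = 1.505 kmol/m³.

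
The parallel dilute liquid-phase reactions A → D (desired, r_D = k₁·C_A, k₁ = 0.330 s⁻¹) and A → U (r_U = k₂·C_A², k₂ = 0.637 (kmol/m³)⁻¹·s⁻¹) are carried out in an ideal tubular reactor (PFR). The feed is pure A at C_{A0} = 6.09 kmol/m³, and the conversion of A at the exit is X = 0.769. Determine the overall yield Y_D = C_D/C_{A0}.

0.105

C_A = C_{A0}(1−X) = 1.407 kmol/m³.
Along a PFR/batch, dC_D/dC_A = −r_D/(r_D+r_U) = −k₁/(k₁+k₂·C_A).
Integrating from C_{A0} to C_A: C_D = (0.330/0.637)·ln[(0.330+0.637·6.09)/(0.330+0.637·1.41)] = 0.5181·ln(4.209/1.226) = 0.6390 kmol/m³.
Y_D = C_D/C_{A0} = 0.6390/6.09 = 0.105.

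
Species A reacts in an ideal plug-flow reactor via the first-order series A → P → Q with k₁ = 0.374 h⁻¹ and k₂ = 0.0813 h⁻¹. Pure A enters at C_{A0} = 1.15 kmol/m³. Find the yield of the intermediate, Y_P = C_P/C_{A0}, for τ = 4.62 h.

0.651

For first-order series with pure A initially, C_P(τ) = k₁C_{A0}/(k₂−k₁)·(e^(−k₁τ) − e^(−k₂τ)).
e^(−k₁τ) = e^(−0.374×4.62) = e^(−1.728) = 0.1777; e^(−k₂τ) = e^(−0.3756) = 0.6869.
C_P = 0.374×1.15/(0.0813−0.374) × (0.1777−0.6869) = (-1.469)×(-0.5092) = 0.7482 kmol/m³.
Y_P = C_P/C_{A0} = 0.7482/1.15 = 0.651.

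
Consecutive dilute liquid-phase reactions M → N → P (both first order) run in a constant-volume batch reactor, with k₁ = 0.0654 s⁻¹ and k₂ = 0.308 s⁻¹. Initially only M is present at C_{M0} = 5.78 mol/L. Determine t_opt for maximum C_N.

For first-order series the maximum of C_N occurs at t_opt = ln(k₂/k₁)/(k₂−k₁).
= ln(0.308/0.0654)/(0.308−0.0654) = ln(4.709)/0.2426 = 1.550/0.2426 = 6.39 s.

6.39 s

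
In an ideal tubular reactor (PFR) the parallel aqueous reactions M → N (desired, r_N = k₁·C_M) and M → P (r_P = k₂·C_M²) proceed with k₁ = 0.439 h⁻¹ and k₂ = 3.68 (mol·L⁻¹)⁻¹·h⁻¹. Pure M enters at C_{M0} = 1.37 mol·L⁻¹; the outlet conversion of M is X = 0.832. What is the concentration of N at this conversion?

0.173 mol·L⁻¹

C_M = C_{M0}(1−X) = 0.2302 mol·L⁻¹.
Along a PFR/batch, dC_N/dC_M = −r_N/(r_N+r_P) = −k₁/(k₁+k₂·C_M).
Integrating from C_{M0} to C_M: C_N = (0.439/3.68)·ln[(0.439+3.68·1.37)/(0.439+3.68·0.230)] = 0.1193·ln(5.481/1.286) = 0.1729 mol·L⁻¹.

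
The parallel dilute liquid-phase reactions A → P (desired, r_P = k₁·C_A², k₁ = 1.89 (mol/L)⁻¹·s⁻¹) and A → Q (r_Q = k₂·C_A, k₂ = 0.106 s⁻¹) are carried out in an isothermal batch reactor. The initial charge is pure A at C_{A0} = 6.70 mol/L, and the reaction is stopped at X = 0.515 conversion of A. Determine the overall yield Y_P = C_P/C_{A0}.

0.509

C_A = C_{A0}(1−X) = 3.249 mol/L.
Along a PFR/batch, dC_Q/dC_A = −r_Q/(r_P+r_Q) = −k₂/(k₂+k₁·C_A).
Integrating from C_{A0} to C_A: C_Q = (0.106/1.89)·ln[(0.106+1.89·6.70)/(0.106+1.89·3.25)] = 0.05608·ln(12.77/6.248) = 0.04009 mol/L.
Then C_P = (C_{A0}−C_A) − C_Q = 3.451 − 0.04009 = 3.410 mol/L.
Y_P = C_P/C_{A0} = 3.410/6.70 = 0.509.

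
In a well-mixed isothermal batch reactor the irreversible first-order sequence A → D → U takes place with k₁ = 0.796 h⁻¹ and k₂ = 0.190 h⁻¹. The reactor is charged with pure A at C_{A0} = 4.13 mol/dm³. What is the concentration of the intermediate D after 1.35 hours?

2.35 mol/dm³

For first-order series with pure A initially, C_D(t) = k₁C_{A0}/(k₂−k₁)·(e^(−k₁t) − e^(−k₂t)).
e^(−k₁t) = e^(−0.796×1.35) = e^(−1.075) = 0.3414; e^(−k₂t) = e^(−0.2565) = 0.7738.
C_D = 0.796×4.13/(0.190−0.796) × (0.3414−0.7738) = (-5.425)×(-0.4323) = 2.345 mol/dm³.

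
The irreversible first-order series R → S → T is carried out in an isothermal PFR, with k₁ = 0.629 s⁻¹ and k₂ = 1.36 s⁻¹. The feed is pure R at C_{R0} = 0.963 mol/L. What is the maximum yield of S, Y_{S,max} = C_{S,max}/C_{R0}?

Evaluating C_S at τ_opt = ln(k₂/k₁)/(k₂−k₁) gives C_{S,max}/C_{R0} = (k₁/k₂)^[k₂/(k₂−k₁)].
= (0.629/1.36)^(1.36/(1.36−0.629)) = (0.4625)^(1.860) = 0.2382.

0.238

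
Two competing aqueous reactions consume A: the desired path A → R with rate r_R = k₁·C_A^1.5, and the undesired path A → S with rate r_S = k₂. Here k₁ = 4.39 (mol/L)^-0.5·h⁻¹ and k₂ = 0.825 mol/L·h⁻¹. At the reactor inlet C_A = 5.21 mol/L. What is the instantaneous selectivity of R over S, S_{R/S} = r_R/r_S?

S_{R/S} = r_R/r_S = (k₁·C_A^1.5)/(k₂) = (k₁/k₂)·C_A^1.5.
= (4.39×5.210^1.5) / (0.825) = 52.21/0.8250 = 63.3.
Since the desired path is higher order in A, keeping C_A high (PFR or concentrated feed) favours R.

63.3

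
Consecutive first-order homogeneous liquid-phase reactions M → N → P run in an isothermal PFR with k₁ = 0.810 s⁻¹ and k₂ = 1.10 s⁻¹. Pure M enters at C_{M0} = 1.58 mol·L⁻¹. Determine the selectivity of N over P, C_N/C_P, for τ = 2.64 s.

0.249

Solving the coupled first-order balances gives C_N(τ) = [k₁/(k₂−k₁)]·C_{M0}·(e^(−k₁τ) − e^(−k₂τ)).
e^(−k₁τ) = e^(−0.810×2.64) = e^(−2.138) = 0.1178; e^(−k₂τ) = e^(−2.904) = 0.05480.
C_N = 0.810×1.58/(1.10−0.810) × (0.1178−0.05480) = 4.413×0.06304 = 0.2782 mol·L⁻¹.
C_M = C_{M0}e^(−k₁τ) = 0.1862 mol·L⁻¹, so C_P = C_{M0}−C_M−C_N = 1.116 mol·L⁻¹; C_N/C_P = 0.249.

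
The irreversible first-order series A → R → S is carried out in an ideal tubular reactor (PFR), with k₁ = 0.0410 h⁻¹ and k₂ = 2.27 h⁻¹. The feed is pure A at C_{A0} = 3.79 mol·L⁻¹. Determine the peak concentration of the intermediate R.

At the optimum, C_{R,max}/C_{A0} = (k₁/k₂)^[k₂/(k₂−k₁)].
= (0.0410/2.27)^(2.27/(2.27−0.0410)) = (0.01806)^(1.018) = 0.01678.
C_{R,max} = 0.01678×3.79 = 0.0636 mol·L⁻¹.

0.0636 mol·L⁻¹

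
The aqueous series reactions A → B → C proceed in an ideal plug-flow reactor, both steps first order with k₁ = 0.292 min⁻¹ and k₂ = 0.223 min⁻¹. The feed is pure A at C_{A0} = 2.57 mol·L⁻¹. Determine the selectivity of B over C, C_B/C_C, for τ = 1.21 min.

6.66

For first-order series with pure A initially, C_B(τ) = k₁C_{A0}/(k₂−k₁)·(e^(−k₁τ) − e^(−k₂τ)).
e^(−k₁τ) = e^(−0.292×1.21) = e^(−0.3533) = 0.7024; e^(−k₂τ) = e^(−0.2698) = 0.7635.
C_B = 0.292×2.57/(0.223−0.292) × (0.7024−0.7635) = (-10.88)×(-0.06116) = 0.6651 mol·L⁻¹.
C_A = C_{A0}e^(−k₁τ) = 1.805 mol·L⁻¹, so C_C = C_{A0}−C_A−C_B = 0.09982 mol·L⁻¹; C_B/C_C = 6.66.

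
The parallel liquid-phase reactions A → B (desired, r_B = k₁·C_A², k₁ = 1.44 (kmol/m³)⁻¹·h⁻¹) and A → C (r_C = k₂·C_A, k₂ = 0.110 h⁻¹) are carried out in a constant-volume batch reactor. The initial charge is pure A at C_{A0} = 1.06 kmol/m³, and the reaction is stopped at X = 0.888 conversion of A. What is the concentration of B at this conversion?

C_A = C_{A0}(1−X) = 0.1187 kmol/m³.
Along a PFR/batch, dC_C/dC_A = −r_C/(r_B+r_C) = −k₂/(k₂+k₁·C_A).
Integrating from C_{A0} to C_A: C_C = (0.110/1.44)·ln[(0.110+1.44·1.06)/(0.110+1.44·0.119)] = 0.07639·ln(1.636/0.2810) = 0.1346 kmol/m³.
Then C_B = (C_{A0}−C_A) − C_C = 0.9413 − 0.1346 = 0.8067 kmol/m³.

0.807 kmol/m³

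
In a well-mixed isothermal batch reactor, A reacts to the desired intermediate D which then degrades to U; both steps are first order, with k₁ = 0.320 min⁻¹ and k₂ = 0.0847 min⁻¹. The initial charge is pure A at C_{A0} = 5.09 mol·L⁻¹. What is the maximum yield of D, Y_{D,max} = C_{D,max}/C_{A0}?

0.620

For a first-order series the maximum intermediate yield is C_{D,max}/C_{A0} = (k₁/k₂)^[k₂/(k₂−k₁)].
= (0.320/0.0847)^(0.0847/(0.0847−0.320)) = (3.778)^(-0.3600) = 0.6197.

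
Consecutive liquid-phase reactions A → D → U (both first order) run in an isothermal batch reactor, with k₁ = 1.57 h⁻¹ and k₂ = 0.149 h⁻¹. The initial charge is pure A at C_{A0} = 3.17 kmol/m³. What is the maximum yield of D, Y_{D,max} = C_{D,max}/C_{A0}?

0.781

For a first-order series the maximum intermediate yield is C_{D,max}/C_{A0} = (k₁/k₂)^[k₂/(k₂−k₁)].
= (1.57/0.149)^(0.149/(0.149−1.57)) = (10.54)^(-0.1049) = 0.7812.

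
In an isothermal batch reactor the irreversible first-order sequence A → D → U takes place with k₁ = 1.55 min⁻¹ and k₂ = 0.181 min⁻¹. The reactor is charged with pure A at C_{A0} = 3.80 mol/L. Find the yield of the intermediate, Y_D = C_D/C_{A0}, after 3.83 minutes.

0.563

Solving the coupled first-order balances gives C_D(t) = [k₁/(k₂−k₁)]·C_{A0}·(e^(−k₁t) − e^(−k₂t)).
e^(−k₁t) = e^(−1.55×3.83) = e^(−5.937) = 0.002641; e^(−k₂t) = e^(−0.6932) = 0.5000.
C_D = 1.55×3.80/(0.181−1.55) × (0.002641−0.5000) = (-4.302)×(-0.4973) = 2.140 mol/L.
Y_D = C_D/C_{A0} = 2.140/3.80 = 0.563.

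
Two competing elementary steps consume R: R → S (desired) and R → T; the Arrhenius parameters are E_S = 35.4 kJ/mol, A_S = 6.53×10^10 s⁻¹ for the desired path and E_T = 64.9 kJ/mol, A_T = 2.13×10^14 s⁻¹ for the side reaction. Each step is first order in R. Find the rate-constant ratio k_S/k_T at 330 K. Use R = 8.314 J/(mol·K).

k_S/k_T = (A_S/A_T)·exp[−(E_S−E_T)/(RT)] = (A_S/A_T)·exp[(E_T−E_S)/(RT)].
(E_T−E_S)/(RT) = (64.9−35.4)×10³/(8.314×330) = 29500/2744 = 10.75.
k_S/k_T = (6.53×10^10/2.13×10^14)·exp(10.75) = 3.066×10^-4 × 46734 = 14.3.

14.3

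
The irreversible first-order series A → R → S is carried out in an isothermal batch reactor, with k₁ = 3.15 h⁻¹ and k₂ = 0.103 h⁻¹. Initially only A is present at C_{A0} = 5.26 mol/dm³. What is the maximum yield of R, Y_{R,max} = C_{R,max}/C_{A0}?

For a first-order series the maximum intermediate yield is C_{R,max}/C_{A0} = (k₁/k₂)^[k₂/(k₂−k₁)].
= (3.15/0.103)^(0.103/(0.103−3.15)) = (30.58)^(-0.03380) = 0.8908.

0.891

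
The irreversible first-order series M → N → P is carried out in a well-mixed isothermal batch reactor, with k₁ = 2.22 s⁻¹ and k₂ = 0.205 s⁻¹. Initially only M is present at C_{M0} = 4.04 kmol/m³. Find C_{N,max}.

For a first-order series the maximum intermediate yield is C_{N,max}/C_{M0} = (k₁/k₂)^[k₂/(k₂−k₁)].
= (2.22/0.205)^(0.205/(0.205−2.22)) = (10.83)^(-0.1017) = 0.7848.
C_{N,max} = 0.7848×4.04 = 3.17 kmol/m³.

3.17 kmol/m³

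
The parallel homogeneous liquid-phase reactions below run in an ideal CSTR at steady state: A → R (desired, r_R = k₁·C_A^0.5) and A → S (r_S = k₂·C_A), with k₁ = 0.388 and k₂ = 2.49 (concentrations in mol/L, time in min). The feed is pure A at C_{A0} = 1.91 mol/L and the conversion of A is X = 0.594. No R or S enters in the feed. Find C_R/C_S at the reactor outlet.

0.177

Exit C_A = C_{A0}(1−X) = 1.91×0.406 = 0.7755 mol/L.
A CSTR operates uniformly at the exit composition, giving r_R = 0.3417 and r_S = 1.931 (each k·C_A^n at C_A = 0.7755).
Overall selectivity = C_R/C_S = r_Rτ/(r_Sτ) = r_R/r_S = 0.177.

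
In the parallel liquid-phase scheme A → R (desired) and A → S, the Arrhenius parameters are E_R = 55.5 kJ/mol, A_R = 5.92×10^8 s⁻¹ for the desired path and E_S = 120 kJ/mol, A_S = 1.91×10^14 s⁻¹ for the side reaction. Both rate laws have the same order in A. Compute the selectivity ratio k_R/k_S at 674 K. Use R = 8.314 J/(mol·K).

k_R/k_S = (A_R/A_S)·exp[−(E_R−E_S)/(RT)] = (A_R/A_S)·exp[(E_S−E_R)/(RT)].
(E_S−E_R)/(RT) = (120−55.5)×10³/(8.314×674) = 64500/5604 = 11.51.
k_R/k_S = (5.92×10^8/1.91×10^14)·exp(11.51) = 3.099×10^-6 × 99746 = 0.309.
Since E_R < E_S, lowering the temperature improves selectivity toward R.

0.309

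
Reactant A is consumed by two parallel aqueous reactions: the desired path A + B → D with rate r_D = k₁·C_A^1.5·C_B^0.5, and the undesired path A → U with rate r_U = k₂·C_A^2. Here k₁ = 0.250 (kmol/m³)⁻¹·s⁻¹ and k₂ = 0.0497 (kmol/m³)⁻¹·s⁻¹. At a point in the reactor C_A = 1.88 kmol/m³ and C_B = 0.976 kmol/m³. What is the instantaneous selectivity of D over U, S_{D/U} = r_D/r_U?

3.62

S_{D/U} = r_D/r_U = (k₁·C_A^1.5·C_B^0.5)/(k₂·C_A^2) = (k₁/k₂)·C_A^-0.5·C_B^0.5.
= (0.250×1.880^1.5×0.9760^0.5) / (0.0497×1.880^2) = 0.6367/0.1757 = 3.62.
The undesired path is higher order in A, so low C_A (CSTR or dilute feed) favours D.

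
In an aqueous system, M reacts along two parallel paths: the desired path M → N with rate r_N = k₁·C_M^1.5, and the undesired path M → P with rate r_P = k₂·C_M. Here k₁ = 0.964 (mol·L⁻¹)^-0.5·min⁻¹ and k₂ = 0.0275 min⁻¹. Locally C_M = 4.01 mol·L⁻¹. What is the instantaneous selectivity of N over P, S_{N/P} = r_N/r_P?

70.2

S_{N/P} = r_N/r_P = (k₁·C_M^1.5)/(k₂·C_M) = (k₁/k₂)·C_M^0.5.
= (0.964×4.010^1.5) / (0.0275×4.010) = 7.741/0.1103 = 70.2.
Since the desired path is higher order in M, keeping C_M high (PFR or concentrated feed) favours N.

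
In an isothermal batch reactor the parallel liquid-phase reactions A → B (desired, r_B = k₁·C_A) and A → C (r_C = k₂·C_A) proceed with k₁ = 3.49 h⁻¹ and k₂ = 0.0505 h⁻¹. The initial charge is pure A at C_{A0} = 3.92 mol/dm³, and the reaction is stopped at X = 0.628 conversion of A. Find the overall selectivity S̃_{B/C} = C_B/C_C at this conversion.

69.1

C_A = C_{A0}(1−X) = 1.458 mol/dm³.
Both paths are first order in A, so the instantaneous fraction to B is constant: dC_B/d(−C_A) = k₁/(k₁+k₂) = 0.9857.
C_B = 0.9857·(C_{A0}−C_A) = 0.9857×2.462 = 2.43 mol/dm³.
C_C = (C_{A0}−C_A)−C_B = 0.03511 mol/dm³; S̃_{B/C} = 2.427/0.03511 = 69.1.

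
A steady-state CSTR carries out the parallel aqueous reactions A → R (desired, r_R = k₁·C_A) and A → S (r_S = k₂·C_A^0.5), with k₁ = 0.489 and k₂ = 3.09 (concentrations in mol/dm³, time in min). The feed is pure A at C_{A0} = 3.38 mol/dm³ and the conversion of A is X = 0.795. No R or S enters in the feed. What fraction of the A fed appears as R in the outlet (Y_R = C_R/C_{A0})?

Exit C_A = C_{A0}(1−X) = 3.38×0.205 = 0.6929 mol/dm³.
A CSTR operates uniformly at the exit composition, giving r_R = 0.3388 and r_S = 2.572 (each k·C_A^n at C_A = 0.6929).
Fraction of consumed A going to R: r_R/(r_R+r_S) = 0.1164.
C_R = 0.1164·C_{A0}·X = 0.1164×3.38×0.795 = 0.313 mol/dm³; Y_R = C_R/C_{A0} = 0.0925.

0.0925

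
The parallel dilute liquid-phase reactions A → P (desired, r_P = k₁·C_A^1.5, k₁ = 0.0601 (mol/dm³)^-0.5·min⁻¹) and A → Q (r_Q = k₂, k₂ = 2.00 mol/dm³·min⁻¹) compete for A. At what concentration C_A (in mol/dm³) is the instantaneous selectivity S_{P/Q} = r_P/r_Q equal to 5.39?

31.8 mol/dm³

S_{P/Q} = (k₁/k₂)·C_A^1.5 ⇒ C_A = (S·k₂/k₁)^(1/1.5).
= (5.39×2.00/0.0601)^(0.6667) = (179.4)^(0.6667) = 31.8 mol/dm³.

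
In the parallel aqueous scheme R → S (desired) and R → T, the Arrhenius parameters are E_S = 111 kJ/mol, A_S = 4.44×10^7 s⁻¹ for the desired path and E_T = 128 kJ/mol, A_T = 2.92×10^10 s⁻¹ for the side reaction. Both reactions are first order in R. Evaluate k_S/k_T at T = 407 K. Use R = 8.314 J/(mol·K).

0.231

With equal orders, S_{S/T} = k_S/k_T = (A_S/A_T)·exp[(E_T−E_S)/(RT)].
(E_T−E_S)/(RT) = (128−111)×10³/(8.314×407) = 17000/3384 = 5.024.
k_S/k_T = (4.44×10^7/2.92×10^10)·exp(5.024) = 0.001521 × 152.0 = 0.231.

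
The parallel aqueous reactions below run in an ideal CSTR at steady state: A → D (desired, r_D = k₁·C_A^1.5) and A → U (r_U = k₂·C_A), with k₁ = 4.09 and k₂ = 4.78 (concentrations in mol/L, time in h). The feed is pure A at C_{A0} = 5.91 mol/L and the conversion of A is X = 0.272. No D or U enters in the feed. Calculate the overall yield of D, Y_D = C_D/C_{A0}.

0.174

Exit C_A = C_{A0}(1−X) = 5.91×0.728 = 4.302 mol/L.
A CSTR operates uniformly at the exit composition, giving r_D = 36.50 and r_U = 20.57 (each k·C_A^n at C_A = 4.302).
Fraction of consumed A going to D: r_D/(r_D+r_U) = 0.6396.
C_D = 0.6396·C_{A0}·X = 0.6396×5.91×0.272 = 1.03 mol/L; Y_D = C_D/C_{A0} = 0.174.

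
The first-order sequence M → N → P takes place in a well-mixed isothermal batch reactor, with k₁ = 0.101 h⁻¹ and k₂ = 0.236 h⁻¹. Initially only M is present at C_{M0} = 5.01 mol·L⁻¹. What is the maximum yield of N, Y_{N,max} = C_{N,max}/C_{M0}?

For a first-order series the maximum intermediate yield is C_{N,max}/C_{M0} = (k₁/k₂)^[k₂/(k₂−k₁)].
= (0.101/0.236)^(0.236/(0.236−0.101)) = (0.4280)^(1.748) = 0.2268.

0.227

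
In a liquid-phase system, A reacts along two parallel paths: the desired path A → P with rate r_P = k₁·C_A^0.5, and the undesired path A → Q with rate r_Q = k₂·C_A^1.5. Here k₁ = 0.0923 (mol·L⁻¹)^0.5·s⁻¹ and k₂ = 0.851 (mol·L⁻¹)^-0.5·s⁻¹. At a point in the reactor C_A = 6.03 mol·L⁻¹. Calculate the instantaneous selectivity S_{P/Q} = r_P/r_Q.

S_{P/Q} = r_P/r_Q = (k₁·C_A^0.5)/(k₂·C_A^1.5) = (k₁/k₂)·C_A⁻¹.
= (0.0923×6.030^0.5) / (0.851×6.030^1.5) = 0.2267/12.60 = 0.0180.

0.0180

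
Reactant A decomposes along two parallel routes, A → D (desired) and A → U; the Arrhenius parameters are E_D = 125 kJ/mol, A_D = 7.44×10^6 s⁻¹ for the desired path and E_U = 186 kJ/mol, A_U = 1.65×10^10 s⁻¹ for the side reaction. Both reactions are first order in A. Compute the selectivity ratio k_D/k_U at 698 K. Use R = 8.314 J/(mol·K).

With equal orders, S_{D/U} = k_D/k_U = (A_D/A_U)·exp[(E_U−E_D)/(RT)].
(E_U−E_D)/(RT) = (186−125)×10³/(8.314×698) = 61000/5803 = 10.51.
k_D/k_U = (7.44×10^6/1.65×10^10)·exp(10.51) = 4.509×10^-4 × 36735 = 16.6.

16.6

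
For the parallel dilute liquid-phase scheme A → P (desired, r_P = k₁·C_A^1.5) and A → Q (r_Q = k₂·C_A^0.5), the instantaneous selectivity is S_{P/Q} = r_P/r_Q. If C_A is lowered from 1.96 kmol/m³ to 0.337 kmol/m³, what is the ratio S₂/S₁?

S_{P/Q} = (k₁/k₂)·C_A, so S₂/S₁ = (C_{A,2}/C_{A,1}).
= 0.337/1.96 = 0.172.

0.172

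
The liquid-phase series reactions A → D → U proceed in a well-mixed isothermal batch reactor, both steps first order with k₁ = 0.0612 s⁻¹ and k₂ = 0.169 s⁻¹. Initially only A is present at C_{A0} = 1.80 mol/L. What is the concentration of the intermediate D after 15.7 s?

0.319 mol/L

The intermediate concentration in a first-order A→B→C sequence is C_D = k₁C_{A0}(e^(−k₁t) − e^(−k₂t))/(k₂−k₁).
e^(−k₁t) = e^(−0.0612×15.7) = e^(−0.9608) = 0.3826; e^(−k₂t) = e^(−2.653) = 0.07042.
C_D = 0.0612×1.80/(0.169−0.0612) × (0.3826−0.07042) = 1.022×0.3122 = 0.3190 mol/L.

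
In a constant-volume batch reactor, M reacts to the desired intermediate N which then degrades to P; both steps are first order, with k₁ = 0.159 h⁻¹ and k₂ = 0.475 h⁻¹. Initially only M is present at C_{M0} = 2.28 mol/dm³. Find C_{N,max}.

Evaluating C_N at t_opt = ln(k₂/k₁)/(k₂−k₁) gives C_{N,max}/C_{M0} = (k₁/k₂)^[k₂/(k₂−k₁)].
= (0.159/0.475)^(0.475/(0.475−0.159)) = (0.3347)^(1.503) = 0.1930.
C_{N,max} = 0.1930×2.28 = 0.440 mol/dm³.

0.440 mol/dm³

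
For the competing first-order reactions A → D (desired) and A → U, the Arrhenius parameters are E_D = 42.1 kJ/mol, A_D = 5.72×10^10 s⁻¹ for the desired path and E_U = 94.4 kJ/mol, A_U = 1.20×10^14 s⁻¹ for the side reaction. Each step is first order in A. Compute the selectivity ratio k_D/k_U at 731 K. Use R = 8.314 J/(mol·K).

Since both paths have the same order in A, the concentration cancels and S_{D/U} = k_D/k_U = (A_D/A_U)·exp[(E_U−E_D)/(RT)].
(E_U−E_D)/(RT) = (94.4−42.1)×10³/(8.314×731) = 52300/6078 = 8.605.
k_D/k_U = (5.72×10^10/1.20×10^14)·exp(8.605) = 4.767×10^-4 × 5461 = 2.60.

2.60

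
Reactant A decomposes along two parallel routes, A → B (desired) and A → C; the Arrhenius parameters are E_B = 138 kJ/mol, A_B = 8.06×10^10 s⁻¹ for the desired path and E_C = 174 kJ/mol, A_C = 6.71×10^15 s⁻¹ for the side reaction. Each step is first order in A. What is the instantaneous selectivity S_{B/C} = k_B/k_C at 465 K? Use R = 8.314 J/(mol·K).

Since both paths have the same order in A, the concentration cancels and S_{B/C} = k_B/k_C = (A_B/A_C)·exp[(E_C−E_B)/(RT)].
(E_C−E_B)/(RT) = (174−138)×10³/(8.314×465) = 36000/3866 = 9.312.
k_B/k_C = (8.06×10^10/6.71×10^15)·exp(9.312) = 1.201×10^-5 × 11069 = 0.133.

0.133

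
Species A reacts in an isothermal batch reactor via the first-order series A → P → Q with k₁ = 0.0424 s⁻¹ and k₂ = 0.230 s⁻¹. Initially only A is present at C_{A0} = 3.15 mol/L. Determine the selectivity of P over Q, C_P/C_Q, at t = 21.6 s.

0.174

For first-order series with pure A initially, C_P(t) = k₁C_{A0}/(k₂−k₁)·(e^(−k₁t) − e^(−k₂t)).
e^(−k₁t) = e^(−0.0424×21.6) = e^(−0.9158) = 0.4002; e^(−k₂t) = e^(−4.968) = 0.006957.
C_P = 0.0424×3.15/(0.230−0.0424) × (0.4002−0.006957) = 0.7119×0.3932 = 0.2800 mol/L.
C_A = C_{A0}e^(−k₁t) = 1.261 mol/L, so C_Q = C_{A0}−C_A−C_P = 1.609 mol/L; C_P/C_Q = 0.174.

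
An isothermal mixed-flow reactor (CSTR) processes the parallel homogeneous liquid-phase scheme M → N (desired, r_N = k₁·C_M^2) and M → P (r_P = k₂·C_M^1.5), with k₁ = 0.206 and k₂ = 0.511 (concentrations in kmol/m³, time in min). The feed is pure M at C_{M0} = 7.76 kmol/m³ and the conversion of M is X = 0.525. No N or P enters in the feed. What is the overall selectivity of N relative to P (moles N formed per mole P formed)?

0.774

Exit C_M = C_{M0}(1−X) = 7.76×0.475 = 3.686 kmol/m³.
In a CSTR the entire volume is at exit conditions, so r_N = 0.206×3.686^2 = 2.799 and r_P = 0.511×3.686^1.5 = 3.616.
Overall selectivity = C_N/C_P = r_Nτ/(r_Pτ) = r_N/r_P = 0.774.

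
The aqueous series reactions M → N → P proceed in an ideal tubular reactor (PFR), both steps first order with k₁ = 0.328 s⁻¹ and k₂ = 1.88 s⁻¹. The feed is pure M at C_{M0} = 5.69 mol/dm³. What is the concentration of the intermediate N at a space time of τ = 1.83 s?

0.621 mol/dm³

Solving the coupled first-order balances gives C_N(τ) = [k₁/(k₂−k₁)]·C_{M0}·(e^(−k₁τ) − e^(−k₂τ)).
e^(−k₁τ) = e^(−0.328×1.83) = e^(−0.6002) = 0.5487; e^(−k₂τ) = e^(−3.440) = 0.03205.
C_N = 0.328×5.69/(1.88−0.328) × (0.5487−0.03205) = 1.203×0.5166 = 0.6213 mol/dm³.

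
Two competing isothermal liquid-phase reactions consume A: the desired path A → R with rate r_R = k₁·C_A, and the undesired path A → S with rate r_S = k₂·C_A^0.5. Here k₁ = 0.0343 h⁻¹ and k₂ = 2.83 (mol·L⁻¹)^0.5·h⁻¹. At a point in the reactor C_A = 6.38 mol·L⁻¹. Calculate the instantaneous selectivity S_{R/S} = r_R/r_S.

S_{R/S} = r_R/r_S = (k₁·C_A)/(k₂·C_A^0.5) = (k₁/k₂)·C_A^0.5.
= (0.0343×6.380) / (2.83×6.380^0.5) = 0.2188/7.148 = 0.0306.

0.0306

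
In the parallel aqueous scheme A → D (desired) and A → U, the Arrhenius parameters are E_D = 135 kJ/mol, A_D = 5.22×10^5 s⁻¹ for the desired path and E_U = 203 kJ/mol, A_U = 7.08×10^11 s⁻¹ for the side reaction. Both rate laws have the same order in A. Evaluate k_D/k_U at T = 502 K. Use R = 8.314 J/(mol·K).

8.78

Since both paths have the same order in A, the concentration cancels and S_{D/U} = k_D/k_U = (A_D/A_U)·exp[(E_U−E_D)/(RT)].
(E_U−E_D)/(RT) = (203−135)×10³/(8.314×502) = 68000/4174 = 16.29.
k_D/k_U = (5.22×10^5/7.08×10^11)·exp(16.29) = 7.373×10^-7 × 1.191×10^7 = 8.78.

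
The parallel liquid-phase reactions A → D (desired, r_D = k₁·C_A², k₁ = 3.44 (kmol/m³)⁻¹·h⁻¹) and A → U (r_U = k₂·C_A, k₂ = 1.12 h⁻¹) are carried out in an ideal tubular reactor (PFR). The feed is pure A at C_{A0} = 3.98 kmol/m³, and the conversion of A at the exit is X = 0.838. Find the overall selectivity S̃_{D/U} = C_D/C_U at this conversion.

C_A = C_{A0}(1−X) = 0.6448 kmol/m³.
Along a PFR/batch, dC_U/dC_A = −r_U/(r_D+r_U) = −k₂/(k₂+k₁·C_A).
Integrating from C_{A0} to C_A: C_U = (1.12/3.44)·ln[(1.12+3.44·3.98)/(1.12+3.44·0.645)] = 0.3256·ln(14.81/3.338) = 0.4851 kmol/m³.
Then C_D = (C_{A0}−C_A) − C_U = 3.335 − 0.4851 = 2.850 kmol/m³.
S̃_{D/U} = C_D/C_U = 2.850/0.4851 = 5.88.

5.88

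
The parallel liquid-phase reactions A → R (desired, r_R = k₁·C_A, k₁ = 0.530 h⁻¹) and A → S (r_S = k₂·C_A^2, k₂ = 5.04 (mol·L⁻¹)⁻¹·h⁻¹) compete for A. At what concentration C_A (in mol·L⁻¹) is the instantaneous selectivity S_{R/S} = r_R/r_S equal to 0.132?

0.797 mol·L⁻¹

S_{R/S} = (k₁/k₂)·C_A⁻¹ ⇒ C_A = (S·k₂/k₁)^(-1).
= (0.132×5.04/0.530)^(-1) = (1.255)^(-1) = 0.797 mol·L⁻¹.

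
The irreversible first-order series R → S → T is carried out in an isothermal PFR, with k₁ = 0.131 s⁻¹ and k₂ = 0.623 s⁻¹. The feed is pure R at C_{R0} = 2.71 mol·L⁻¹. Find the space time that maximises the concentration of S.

The intermediate peaks when r₁ = r₂, i.e. k₁e^(−k₁τ) = k₂e^(−k₂τ), giving τ_opt = ln(k₂/k₁)/(k₂−k₁).
= ln(0.623/0.131)/(0.623−0.131) = ln(4.756)/0.4920 = 1.559/0.4920 = 3.17 s.

3.17 s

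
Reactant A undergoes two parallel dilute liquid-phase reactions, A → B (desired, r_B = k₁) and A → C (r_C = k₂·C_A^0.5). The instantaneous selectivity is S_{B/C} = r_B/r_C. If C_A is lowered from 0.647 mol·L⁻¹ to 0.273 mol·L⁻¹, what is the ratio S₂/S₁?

1.54

S_{B/C} = (k₁/k₂)·C_A^-0.5, so S₂/S₁ = (C_{A,2}/C_{A,1})^-0.5.
= (0.273/0.647)^(-0.5) = (0.4219)^(-0.5) = 1.54.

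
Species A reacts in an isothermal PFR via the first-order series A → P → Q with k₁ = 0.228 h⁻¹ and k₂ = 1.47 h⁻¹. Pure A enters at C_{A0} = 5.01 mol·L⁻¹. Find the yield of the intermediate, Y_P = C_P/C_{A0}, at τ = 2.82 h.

Solving the coupled first-order balances gives C_P(τ) = [k₁/(k₂−k₁)]·C_{A0}·(e^(−k₁τ) − e^(−k₂τ)).
e^(−k₁τ) = e^(−0.228×2.82) = e^(−0.6430) = 0.5257; e^(−k₂τ) = e^(−4.145) = 0.01584.
C_P = 0.228×5.01/(1.47−0.228) × (0.5257−0.01584) = 0.9197×0.5099 = 0.4690 mol·L⁻¹.
Y_P = C_P/C_{A0} = 0.4690/5.01 = 0.0936.

0.0936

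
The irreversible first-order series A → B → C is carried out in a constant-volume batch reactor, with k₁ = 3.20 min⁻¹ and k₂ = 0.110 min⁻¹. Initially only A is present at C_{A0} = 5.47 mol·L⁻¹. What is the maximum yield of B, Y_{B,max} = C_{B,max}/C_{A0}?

For a first-order series the maximum intermediate yield is C_{B,max}/C_{A0} = (k₁/k₂)^[k₂/(k₂−k₁)].
= (3.20/0.110)^(0.110/(0.110−3.20)) = (29.09)^(-0.03560) = 0.8869.

0.887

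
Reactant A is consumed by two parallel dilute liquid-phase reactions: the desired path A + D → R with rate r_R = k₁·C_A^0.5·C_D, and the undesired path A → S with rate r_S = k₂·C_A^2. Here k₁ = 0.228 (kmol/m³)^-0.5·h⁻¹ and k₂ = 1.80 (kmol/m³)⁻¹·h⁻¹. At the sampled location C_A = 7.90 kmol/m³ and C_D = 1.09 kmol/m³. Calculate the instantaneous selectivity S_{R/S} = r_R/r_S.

0.00622

S_{R/S} = r_R/r_S = (k₁·C_A^0.5·C_D)/(k₂·C_A^2) = (k₁/k₂)·C_A^-1.5·C_D.
= (0.228×7.900^0.5×1.090) / (1.80×7.900^2) = 0.6985/112.3 = 0.00622.
The undesired path is higher order in A, so low C_A (CSTR or dilute feed) favours R.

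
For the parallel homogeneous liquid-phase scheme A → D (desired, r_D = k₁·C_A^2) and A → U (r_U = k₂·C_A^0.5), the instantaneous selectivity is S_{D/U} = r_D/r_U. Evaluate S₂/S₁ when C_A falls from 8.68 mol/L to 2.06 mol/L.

S_{D/U} = (k₁/k₂)·C_A^1.5, so S₂/S₁ = (C_{A,2}/C_{A,1})^1.5.
= (2.06/8.68)^1.5 = (0.2373)^1.5 = 0.116.

0.116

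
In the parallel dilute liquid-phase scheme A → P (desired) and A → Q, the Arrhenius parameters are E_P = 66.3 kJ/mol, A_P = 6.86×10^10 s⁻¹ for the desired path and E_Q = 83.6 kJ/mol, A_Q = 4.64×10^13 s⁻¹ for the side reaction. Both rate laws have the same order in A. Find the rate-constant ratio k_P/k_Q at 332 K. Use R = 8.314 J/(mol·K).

Since both paths have the same order in A, the concentration cancels and S_{P/Q} = k_P/k_Q = (A_P/A_Q)·exp[(E_Q−E_P)/(RT)].
(E_Q−E_P)/(RT) = (83.6−66.3)×10³/(8.314×332) = 17300/2760 = 6.268.
k_P/k_Q = (6.86×10^10/4.64×10^13)·exp(6.268) = 0.001478 × 527.2 = 0.779.
Since E_P < E_Q, lowering the temperature improves selectivity toward P.

0.779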